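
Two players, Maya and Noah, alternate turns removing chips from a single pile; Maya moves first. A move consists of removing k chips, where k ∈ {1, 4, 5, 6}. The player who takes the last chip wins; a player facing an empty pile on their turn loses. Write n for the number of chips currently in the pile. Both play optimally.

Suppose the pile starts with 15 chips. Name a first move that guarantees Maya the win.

Remove 4, leaving 11.

Use the standard recursion: the mover loses at a terminal position; elsewhere, the mover wins exactly when some move hands the opponent an L position.
n=0: no move → L
n=1: can move to 0, which is L ⇒ W
n=2: the only move is to 1(W), a W ⇒ L
n=3: can move to 2, which is L ⇒ W
n=4: can move to 0, which is L ⇒ W
n=5: can move to 0, which is L ⇒ W
n=6: can move to 2, which is L ⇒ W
n=7: can move to 2, which is L ⇒ W
n=8: can move to 2, which is L ⇒ W
n=9: moves to 8(W), 5(W), 4(W), 3(W); every one is W ⇒ L
n=10: can move to 9, which is L ⇒ W
n=11: moves to 10(W), 7(W), 6(W), 5(W); every one is W ⇒ L
n=12: can move to 11, which is L ⇒ W
n=13: can move to 9, which is L ⇒ W
n=14: can move to 9, which is L ⇒ W
n=15: can move to 11, which is L ⇒ W
From 15, the L positions reachable in one move are: 11, 9. Any move reaching one of these is winning.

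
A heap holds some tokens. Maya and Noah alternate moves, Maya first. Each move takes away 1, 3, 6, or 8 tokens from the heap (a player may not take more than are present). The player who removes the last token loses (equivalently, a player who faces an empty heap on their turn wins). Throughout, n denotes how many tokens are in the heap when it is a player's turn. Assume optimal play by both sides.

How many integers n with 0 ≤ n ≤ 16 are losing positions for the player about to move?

6

Label each position W (a win for the player to move) or L (a loss). A position with no legal move is W; any other position is W exactly when some move reaches an L, and L when every move reaches a W.
n=0: no move; the opponent has just taken the last token and therefore loses → W
n=1: →0(W) only, which is W, so L
n=2: →1(L), so W
n=3: →2(W), 0(W) — all W, so L
n=4: →3(L), so W
n=5: →4(W), 2(W) — all W, so L
n=6: →5(L), so W
n=7: →1(L), so W
n=8: →5(L), so W
n=9: →3(L), so W
n=10: →9(W), 7(W), 4(W), 2(W) — all W, so L
n=11: →10(L), so W
n=12: →11(W), 9(W), 6(W), 4(W) — all W, so L
n=13: →12(L), so W
n=14: →13(W), 11(W), 8(W), 6(W) — all W, so L
n=15: →14(L), so W
n=16: →10(L), so W
L entries with 0 ≤ n ≤ 16: n = 1, 3, 5, 10, 12, 14; that makes 6.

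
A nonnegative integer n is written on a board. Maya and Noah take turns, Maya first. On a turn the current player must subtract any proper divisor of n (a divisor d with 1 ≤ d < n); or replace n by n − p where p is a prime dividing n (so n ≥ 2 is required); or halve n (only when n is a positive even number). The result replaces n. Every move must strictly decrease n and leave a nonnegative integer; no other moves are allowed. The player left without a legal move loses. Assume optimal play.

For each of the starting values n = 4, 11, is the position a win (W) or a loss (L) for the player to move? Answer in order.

4: L, 11: W

Build the W/L table. Terminal = L. A non-terminal position is W if it has a move to some L; otherwise it is L.
n=0: no move → L
n=1: no move → L
n=2: →0(L), so W
n=3: →0(L), so W
n=4: →2(W), 3(W) — all W, so L
n=5: →0(L), so W
n=6: →4(L), so W
n=7: →0(L), so W
n=8: →4(L), so W
n=9: →6(W), 8(W) — all W, so L
n=10: →9(L), so W
n=11: →0(L), so W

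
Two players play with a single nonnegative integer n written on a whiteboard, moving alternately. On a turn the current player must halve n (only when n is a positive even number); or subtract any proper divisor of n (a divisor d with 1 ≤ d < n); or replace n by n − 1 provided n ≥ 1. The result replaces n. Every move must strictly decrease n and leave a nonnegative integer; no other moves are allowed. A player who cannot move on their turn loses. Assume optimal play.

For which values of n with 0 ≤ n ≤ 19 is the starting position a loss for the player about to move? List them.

Work bottom-up. With no move the player to move loses. Otherwise the position is W if at least one move leads to an L position for the opponent, and L if every move leads to a W.
n=0: no move → L
n=1: reaches L-position 0 → W
n=2: only reaches 1(W), which is W → L
n=3: reaches L-position 2 → W
n=4: reaches L-position 2 → W
n=5: only reaches 4(W), which is W → L
n=6: reaches L-position 5 → W
n=7: only reaches 6(W), which is W → L
n=8: reaches L-position 7 → W
n=9: only reaches 6(W), 8(W), all W → L
n=10: reaches L-position 5 → W
n=11: only reaches 10(W), which is W → L
n=12: reaches L-position 9 → W
n=13: only reaches 12(W), which is W → L
n=14: reaches L-position 7 → W
n=15: only reaches 10(W), 12(W), 14(W), all W → L
n=16: reaches L-position 15 → W
n=17: only reaches 16(W), which is W → L
n=18: reaches L-position 9 → W
n=19: only reaches 18(W), which is W → L
The losing starting values of n are exactly the entries labelled L in this table (10 of them).

0, 2, 5, 7, 9, 11, 13, 15, 17, 19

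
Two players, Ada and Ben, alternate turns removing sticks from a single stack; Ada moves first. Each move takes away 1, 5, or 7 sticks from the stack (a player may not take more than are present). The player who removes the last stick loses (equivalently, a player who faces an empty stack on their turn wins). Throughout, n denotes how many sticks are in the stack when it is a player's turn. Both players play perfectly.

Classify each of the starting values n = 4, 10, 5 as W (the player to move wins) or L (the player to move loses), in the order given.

Positions with no move are W. A position that does have a move is losing for the player to move precisely when every available move leads to a winning position for the opponent. Fill in the labels:
n=0: no move; the opponent has just taken the last stick and therefore loses → W
n=1: the only move is to 0(W), a W ⇒ L
n=2: can move to 1, which is L ⇒ W
n=3: the only move is to 2(W), a W ⇒ L
n=4: can move to 3, which is L ⇒ W
n=5: moves to 4(W), 0(W); every one is W ⇒ L
n=6: can move to 5, which is L ⇒ W
n=7: moves to 6(W), 2(W), 0(W); every one is W ⇒ L
n=8: can move to 7, which is L ⇒ W
n=9: moves to 8(W), 4(W), 2(W); every one is W ⇒ L
n=10: can move to 9, which is L ⇒ W

4: W, 10: W, 5: L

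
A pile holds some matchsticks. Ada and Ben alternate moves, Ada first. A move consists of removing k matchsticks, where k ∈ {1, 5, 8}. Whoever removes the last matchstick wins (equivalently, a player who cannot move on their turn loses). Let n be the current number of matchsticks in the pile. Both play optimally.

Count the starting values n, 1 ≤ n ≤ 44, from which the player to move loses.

14

Label each position W (a win for the player to move) or L (a loss). A position with no legal move is L; any other position is W exactly when some move reaches an L, and L when every move reaches a W.
n=0: no move → L
n=1: reaches L-position 0 → W
n=2: only reaches 1(W), which is W → L
n=3: reaches L-position 2 → W
n=4: only reaches 3(W), which is W → L
n=5: reaches L-position 4 → W
n=6: only reaches 5(W), 1(W), all W → L
n=7: reaches L-position 6 → W
n=8: reaches L-position 0 → W
n=9: reaches L-position 4 → W
n=10: reaches L-position 2 → W
n=11: reaches L-position 6 → W
n=12: reaches L-position 4 → W
n=13: only reaches 12(W), 8(W), 5(W), all W → L
n=14: reaches L-position 13 → W
n=15: only reaches 14(W), 10(W), 7(W), all W → L
n=16: reaches L-position 15 → W
n=17: only reaches 16(W), 12(W), 9(W), all W → L
n=18: reaches L-position 17 → W
n=19: only reaches 18(W), 14(W), 11(W), all W → L
n=20: reaches L-position 19 → W
n=21: reaches L-position 13 → W
n=22: reaches L-position 17 → W
n=23: reaches L-position 15 → W
n=24: reaches L-position 19 → W
n=25: reaches L-position 17 → W
n=26: only reaches 25(W), 21(W), 18(W), all W → L
n=27: reaches L-position 26 → W
n=28: only reaches 27(W), 23(W), 20(W), all W → L
n=29: reaches L-position 28 → W
n=30: only reaches 29(W), 25(W), 22(W), all W → L
n=31: reaches L-position 30 → W
n=32: only reaches 31(W), 27(W), 24(W), all W → L
n=33: reaches L-position 32 → W
n=34: reaches L-position 26 → W
n=35: reaches L-position 30 → W
n=36: reaches L-position 28 → W
n=37: reaches L-position 32 → W
n=38: reaches L-position 30 → W
n=39: only reaches 38(W), 34(W), 31(W), all W → L
n=40: reaches L-position 39 → W
n=41: only reaches 40(W), 36(W), 33(W), all W → L
n=42: reaches L-position 41 → W
n=43: only reaches 42(W), 38(W), 35(W), all W → L
n=44: reaches L-position 43 → W
L entries with 1 ≤ n ≤ 44 (n=0 is outside the asked range and is not counted): n = 2, 4, 6, 13, 15, 17, 19, 26, 28, 30, 32, 39, 41, 43; that makes 14.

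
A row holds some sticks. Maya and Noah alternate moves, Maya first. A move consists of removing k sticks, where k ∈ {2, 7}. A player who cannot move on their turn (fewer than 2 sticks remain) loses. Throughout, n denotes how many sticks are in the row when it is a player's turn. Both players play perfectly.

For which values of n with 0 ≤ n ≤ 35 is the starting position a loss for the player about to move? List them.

Work bottom-up. With no move the player to move loses. Otherwise the position is W if at least one move leads to an L position for the opponent, and L if every move leads to a W.
n=0: no move → L
n=1: no move → L
n=2: can move to 0, which is L ⇒ W
n=3: can move to 1, which is L ⇒ W
n=4: the only move is to 2(W), a W ⇒ L
n=5: the only move is to 3(W), a W ⇒ L
n=6: can move to 4, which is L ⇒ W
n=7: can move to 5, which is L ⇒ W
n=8: can move to 1, which is L ⇒ W
n=9: moves to 7(W), 2(W); every one is W ⇒ L
n=10: moves to 8(W), 3(W); every one is W ⇒ L
n=11: can move to 9, which is L ⇒ W
n=12: can move to 10, which is L ⇒ W
n=13: moves to 11(W), 6(W); every one is W ⇒ L
n=14: moves to 12(W), 7(W); every one is W ⇒ L
n=15: can move to 13, which is L ⇒ W
n=16: can move to 14, which is L ⇒ W
n=17: can move to 10, which is L ⇒ W
n=18: moves to 16(W), 11(W); every one is W ⇒ L
n=19: moves to 17(W), 12(W); every one is W ⇒ L
n=20: can move to 18, which is L ⇒ W
n=21: can move to 19, which is L ⇒ W
n=22: moves to 20(W), 15(W); every one is W ⇒ L
n=23: moves to 21(W), 16(W); every one is W ⇒ L
n=24: can move to 22, which is L ⇒ W
n=25: can move to 23, which is L ⇒ W
n=26: can move to 19, which is L ⇒ W
n=27: moves to 25(W), 20(W); every one is W ⇒ L
n=28: moves to 26(W), 21(W); every one is W ⇒ L
n=29: can move to 27, which is L ⇒ W
n=30: can move to 28, which is L ⇒ W
n=31: moves to 29(W), 24(W); every one is W ⇒ L
n=32: moves to 30(W), 25(W); every one is W ⇒ L
n=33: can move to 31, which is L ⇒ W
n=34: can move to 32, which is L ⇒ W
n=35: can move to 28, which is L ⇒ W
The losing starting values of n are exactly the entries labelled L in this table (16 of them).

0, 1, 4, 5, 9, 10, 13, 14, 18, 19, 22, 23, 27, 28, 31, 32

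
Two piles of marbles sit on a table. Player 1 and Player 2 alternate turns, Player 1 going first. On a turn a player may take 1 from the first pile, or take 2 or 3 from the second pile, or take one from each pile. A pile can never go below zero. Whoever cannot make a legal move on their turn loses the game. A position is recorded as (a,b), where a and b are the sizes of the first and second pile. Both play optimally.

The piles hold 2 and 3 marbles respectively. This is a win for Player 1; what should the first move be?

Move to (1,3).

Work bottom-up. With no move the player to move loses. Otherwise the position is W if at least one move leads to an L position for the opponent, and L if every move leads to a W.
No move ever increases a pile, so every position that can arise here has a ≤ 2 and b ≤ 3; it is enough to label the cells with 0 ≤ a ≤ 2 and 0 ≤ b ≤ 3.
Every move lowers a or b (never raises either), so fill the grid row by row in increasing a, and left to right within a row: each cell's successors are then already labelled.
      b=0  b=1  b=2  b=3
a=0:    L    L    W    W
a=1:    W    W    W    L
a=2:    L    L    W    W
Cells with no legal move (terminal, hence L): (0,0), (0,1).
The remaining L cells, each justified by listing all of its moves:
(1,3): L (options (0,3)(W), (1,1)(W), (1,0)(W), (0,2)(W) are all W)
(2,0): L (sole option (1,0)(W) is W)
(2,1): L (options (1,1)(W), (1,0)(W) are all W)
Every other cell has at least one move into one of the L cells above, so it is W.
From (2,3), the L positions reachable in one move are: (1,3), (2,1), (2,0). Any move reaching one of these is winning.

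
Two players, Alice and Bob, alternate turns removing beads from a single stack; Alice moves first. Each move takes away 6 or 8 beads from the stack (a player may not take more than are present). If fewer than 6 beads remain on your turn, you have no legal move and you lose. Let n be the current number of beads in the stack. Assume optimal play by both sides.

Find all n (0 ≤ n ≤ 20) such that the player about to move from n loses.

0, 1, 2, 3, 4, 5, 14, 15, 16, 17, 18, 19

Compute win/loss labels from the base case upward. A position with no move is L. Any other position is W if it can reach an L in one move, else L.
n=0: no move → L
n=1: no move → L
n=2: no move → L
n=3: no move → L
n=4: no move → L
n=5: no move → L
n=6: reaches L-position 0 → W
n=7: reaches L-position 1 → W
n=8: reaches L-position 2 → W
n=9: reaches L-position 3 → W
n=10: reaches L-position 4 → W
n=11: reaches L-position 5 → W
n=12: reaches L-position 4 → W
n=13: reaches L-position 5 → W
n=14: only reaches 8(W), 6(W), all W → L
n=15: only reaches 9(W), 7(W), all W → L
n=16: only reaches 10(W), 8(W), all W → L
n=17: only reaches 11(W), 9(W), all W → L
n=18: only reaches 12(W), 10(W), all W → L
n=19: only reaches 13(W), 11(W), all W → L
n=20: reaches L-position 14 → W
The losing starting values of n are exactly the entries labelled L in this table (12 of them).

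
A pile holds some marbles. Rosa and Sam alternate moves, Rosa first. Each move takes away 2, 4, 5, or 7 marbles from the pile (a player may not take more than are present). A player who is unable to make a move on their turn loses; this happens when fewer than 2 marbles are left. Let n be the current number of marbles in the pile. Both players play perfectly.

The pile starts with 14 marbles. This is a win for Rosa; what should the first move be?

Remove 4, leaving 10.

Positions with no move are L. A position that does have a move is losing for the player to move precisely when every available move leads to a winning position for the opponent. Fill in the labels:
n=0: no move → L
n=1: no move → L
n=2: →0(L), so W
n=3: →1(L), so W
n=4: →0(L), so W
n=5: →1(L), so W
n=6: →1(L), so W
n=7: →0(L), so W
n=8: →1(L), so W
n=9: →7(W), 5(W), 4(W), 2(W) — all W, so L
n=10: →8(W), 6(W), 5(W), 3(W) — all W, so L
n=11: →9(L), so W
n=12: →10(L), so W
n=13: →9(L), so W
n=14: →10(L), so W
From 14, the L positions reachable in one move are: 10, 9. Any move reaching one of these is winning.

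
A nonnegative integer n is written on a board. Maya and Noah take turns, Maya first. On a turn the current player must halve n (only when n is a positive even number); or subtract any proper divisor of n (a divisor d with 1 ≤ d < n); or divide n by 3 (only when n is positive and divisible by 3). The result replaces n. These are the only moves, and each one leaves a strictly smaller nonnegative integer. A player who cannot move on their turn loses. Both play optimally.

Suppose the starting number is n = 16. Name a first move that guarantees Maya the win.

Label each position W (a win for the player to move) or L (a loss). A position with no legal move is L; any other position is W exactly when some move reaches an L, and L when every move reaches a W.
n=0: no move → L
n=1: no move → L
n=2: W (go to 1, an L position)
n=3: W (go to 1, an L position)
n=4: L (options 2(W), 3(W) are all W)
n=5: W (go to 4, an L position)
n=6: W (go to 4, an L position)
n=7: L (sole option 6(W) is W)
n=8: W (go to 4, an L position)
n=9: L (options 3(W), 6(W), 8(W) are all W)
n=10: W (go to 9, an L position)
n=11: L (sole option 10(W) is W)
n=12: W (go to 4, an L position)
n=13: L (sole option 12(W) is W)
n=14: W (go to 7, an L position)
n=15: L (options 5(W), 10(W), 12(W), 14(W) are all W)
n=16: W (go to 15, an L position)
From 16, the L positions reachable in one move are: 15.

Move to 15.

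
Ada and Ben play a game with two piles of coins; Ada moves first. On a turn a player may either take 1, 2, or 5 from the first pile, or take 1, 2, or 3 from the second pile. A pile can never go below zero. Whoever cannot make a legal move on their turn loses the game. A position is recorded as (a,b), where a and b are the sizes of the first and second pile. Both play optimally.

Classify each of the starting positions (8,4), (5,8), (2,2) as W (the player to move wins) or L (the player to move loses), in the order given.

(8,4): W, (5,8): W, (2,2): L

Work bottom-up. With no move the player to move loses. Otherwise the position is W if at least one move leads to an L position for the opponent, and L if every move leads to a W.
No move ever increases a pile, so every position that can arise here has a ≤ 8 and b ≤ 8; it is enough to label the cells with 0 ≤ a ≤ 8 and 0 ≤ b ≤ 8.
Every move lowers a or b (never raises either), so fill the grid row by row in increasing a, and left to right within a row: each cell's successors are then already labelled.
      b=0  b=1  b=2  b=3  b=4  b=5  b=6  b=7  b=8
a=0:    L    W    W    W    L    W    W    W    L
a=1:    W    L    W    W    W    L    W    W    W
a=2:    W    W    L    W    W    W    L    W    W
a=3:    L    W    W    W    L    W    W    W    L
a=4:    W    L    W    W    W    L    W    W    W
a=5:    W    W    L    W    W    W    L    W    W
a=6:    L    W    W    W    L    W    W    W    L
a=7:    W    L    W    W    W    L    W    W    W
a=8:    W    W    L    W    W    W    L    W    W
Cells with no legal move (terminal, hence L): (0,0).
The remaining L cells, each justified by listing all of its moves:
(0,4): →(0,3)(W), (0,2)(W), (0,1)(W) — all W, so L
(0,8): →(0,7)(W), (0,6)(W), (0,5)(W) — all W, so L
(1,1): →(0,1)(W), (1,0)(W) — all W, so L
(1,5): →(0,5)(W), (1,4)(W), (1,3)(W), (1,2)(W) — all W, so L
(2,2): →(1,2)(W), (0,2)(W), (2,1)(W), (2,0)(W) — all W, so L
(2,6): →(1,6)(W), (0,6)(W), (2,5)(W), (2,4)(W), (2,3)(W) — all W, so L
(3,0): →(2,0)(W), (1,0)(W) — all W, so L
(3,4): →(2,4)(W), (1,4)(W), (3,3)(W), (3,2)(W), (3,1)(W) — all W, so L
(3,8): →(2,8)(W), (1,8)(W), (3,7)(W), (3,6)(W), (3,5)(W) — all W, so L
(4,1): →(3,1)(W), (2,1)(W), (4,0)(W) — all W, so L
(4,5): →(3,5)(W), (2,5)(W), (4,4)(W), (4,3)(W), (4,2)(W) — all W, so L
(5,2): →(4,2)(W), (3,2)(W), (0,2)(W), (5,1)(W), (5,0)(W) — all W, so L
(5,6): →(4,6)(W), (3,6)(W), (0,6)(W), (5,5)(W), (5,4)(W), (5,3)(W) — all W, so L
(6,0): →(5,0)(W), (4,0)(W), (1,0)(W) — all W, so L
(6,4): →(5,4)(W), (4,4)(W), (1,4)(W), (6,3)(W), (6,2)(W), (6,1)(W) — all W, so L
(6,8): →(5,8)(W), (4,8)(W), (1,8)(W), (6,7)(W), (6,6)(W), (6,5)(W) — all W, so L
(7,1): →(6,1)(W), (5,1)(W), (2,1)(W), (7,0)(W) — all W, so L
(7,5): →(6,5)(W), (5,5)(W), (2,5)(W), (7,4)(W), (7,3)(W), (7,2)(W) — all W, so L
(8,2): →(7,2)(W), (6,2)(W), (3,2)(W), (8,1)(W), (8,0)(W) — all W, so L
(8,6): →(7,6)(W), (6,6)(W), (3,6)(W), (8,5)(W), (8,4)(W), (8,3)(W) — all W, so L
Every other cell has at least one move into one of the L cells above, so it is W.
(8,4): the move to (6,4) reaches an L cell, so W
(5,8): the move to (3,8) reaches an L cell, so W
(2,2): one of the L cells justified above, so L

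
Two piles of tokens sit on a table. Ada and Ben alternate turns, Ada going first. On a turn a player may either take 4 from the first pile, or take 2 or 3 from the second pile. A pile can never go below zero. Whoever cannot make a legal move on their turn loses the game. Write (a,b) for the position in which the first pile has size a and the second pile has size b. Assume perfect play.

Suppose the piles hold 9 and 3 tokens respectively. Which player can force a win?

Classify positions by backward induction: terminal positions (no move available) are L. From any other position, the mover wins iff some move reaches an L.
No move ever increases a pile, so every position that can arise here has a ≤ 9 and b ≤ 3; it is enough to label the cells with 0 ≤ a ≤ 9 and 0 ≤ b ≤ 3.
Every move lowers a or b (never raises either), so fill the grid row by row in increasing a, and left to right within a row: each cell's successors are then already labelled.
      b=0  b=1  b=2  b=3
a=0:    L    L    W    W
a=1:    L    L    W    W
a=2:    L    L    W    W
a=3:    L    L    W    W
a=4:    W    W    L    L
a=5:    W    W    L    L
a=6:    W    W    L    L
a=7:    W    W    L    L
a=8:    L    L    W    W
a=9:    L    L    W    W
Cells with no legal move (terminal, hence L): (0,0), (0,1), (1,0), (1,1), (2,0), (2,1), (3,0), (3,1).
The remaining L cells, each justified by listing all of its moves:
(4,2): →(0,2)(W), (4,0)(W) — all W, so L
(4,3): →(0,3)(W), (4,1)(W), (4,0)(W) — all W, so L
(5,2): →(1,2)(W), (5,0)(W) — all W, so L
(5,3): →(1,3)(W), (5,1)(W), (5,0)(W) — all W, so L
(6,2): →(2,2)(W), (6,0)(W) — all W, so L
(6,3): →(2,3)(W), (6,1)(W), (6,0)(W) — all W, so L
(7,2): →(3,2)(W), (7,0)(W) — all W, so L
(7,3): →(3,3)(W), (7,1)(W), (7,0)(W) — all W, so L
(8,0): →(4,0)(W) only, which is W, so L
(8,1): →(4,1)(W) only, which is W, so L
(9,0): →(5,0)(W) only, which is W, so L
(9,1): →(5,1)(W) only, which is W, so L
Every other cell has at least one move into one of the L cells above, so it is W.
From (9,3) Ada can move to (5,3), reaching an L position.

Ada wins.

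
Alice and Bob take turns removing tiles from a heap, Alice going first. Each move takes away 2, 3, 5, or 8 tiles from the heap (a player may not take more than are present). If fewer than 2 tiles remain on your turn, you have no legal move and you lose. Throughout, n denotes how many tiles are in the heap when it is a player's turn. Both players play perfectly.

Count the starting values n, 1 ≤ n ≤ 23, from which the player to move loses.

Label each position W (a win for the player to move) or L (a loss). A position with no legal move is L; any other position is W exactly when some move reaches an L, and L when every move reaches a W.
n=0: no move → L
n=1: no move → L
n=2: W (go to 0, an L position)
n=3: W (go to 1, an L position)
n=4: W (go to 1, an L position)
n=5: W (go to 0, an L position)
n=6: W (go to 1, an L position)
n=7: L (options 5(W), 4(W), 2(W) are all W)
n=8: W (go to 0, an L position)
n=9: W (go to 7, an L position)
n=10: W (go to 7, an L position)
n=11: L (options 9(W), 8(W), 6(W), 3(W) are all W)
n=12: W (go to 7, an L position)
n=13: W (go to 11, an L position)
n=14: W (go to 11, an L position)
n=15: W (go to 7, an L position)
n=16: W (go to 11, an L position)
n=17: L (options 15(W), 14(W), 12(W), 9(W) are all W)
n=18: L (options 16(W), 15(W), 13(W), 10(W) are all W)
n=19: W (go to 17, an L position)
n=20: W (go to 18, an L position)
n=21: W (go to 18, an L position)
n=22: W (go to 17, an L position)
n=23: W (go to 18, an L position)
L entries with 1 ≤ n ≤ 23 (n=0 is outside the asked range and is not counted): n = 1, 7, 11, 17, 18; that makes 5.

5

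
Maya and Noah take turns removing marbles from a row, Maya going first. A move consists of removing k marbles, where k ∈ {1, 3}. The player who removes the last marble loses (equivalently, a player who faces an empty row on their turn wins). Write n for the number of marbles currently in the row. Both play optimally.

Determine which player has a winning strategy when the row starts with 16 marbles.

Classify positions by backward induction: terminal positions (no move available) are W. From any other position, the mover wins iff some move reaches an L.
n=0: no move; the opponent has just taken the last marble and therefore loses → W
n=1: the only move is to 0(W), a W ⇒ L
n=2: can move to 1, which is L ⇒ W
n=3: moves to 2(W), 0(W); every one is W ⇒ L
n=4: can move to 3, which is L ⇒ W
n=5: moves to 4(W), 2(W); every one is W ⇒ L
n=6: can move to 5, which is L ⇒ W
n=7: moves to 6(W), 4(W); every one is W ⇒ L
n=8: can move to 7, which is L ⇒ W
n=9: moves to 8(W), 6(W); every one is W ⇒ L
n=10: can move to 9, which is L ⇒ W
n=11: moves to 10(W), 8(W); every one is W ⇒ L
n=12: can move to 11, which is L ⇒ W
n=13: moves to 12(W), 10(W); every one is W ⇒ L
n=14: can move to 13, which is L ⇒ W
n=15: moves to 14(W), 12(W); every one is W ⇒ L
n=16: can move to 15, which is L ⇒ W
From 16 Maya can remove 1, leaving 15, reaching an L position.

Maya wins.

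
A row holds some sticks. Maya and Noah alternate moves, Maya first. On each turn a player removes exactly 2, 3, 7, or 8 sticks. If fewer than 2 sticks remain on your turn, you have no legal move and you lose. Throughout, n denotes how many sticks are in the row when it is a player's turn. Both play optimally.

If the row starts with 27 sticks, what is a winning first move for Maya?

Classify positions by backward induction: terminal positions (no move available) are L. From any other position, the mover wins iff some move reaches an L.
n=0: no move → L
n=1: no move → L
n=2: can move to 0, which is L ⇒ W
n=3: can move to 1, which is L ⇒ W
n=4: can move to 1, which is L ⇒ W
n=5: moves to 3(W), 2(W); every one is W ⇒ L
n=6: moves to 4(W), 3(W); every one is W ⇒ L
n=7: can move to 5, which is L ⇒ W
n=8: can move to 6, which is L ⇒ W
n=9: can move to 6, which is L ⇒ W
n=10: moves to 8(W), 7(W), 3(W), 2(W); every one is W ⇒ L
n=11: moves to 9(W), 8(W), 4(W), 3(W); every one is W ⇒ L
n=12: can move to 10, which is L ⇒ W
n=13: can move to 11, which is L ⇒ W
n=14: can move to 11, which is L ⇒ W
n=15: moves to 13(W), 12(W), 8(W), 7(W); every one is W ⇒ L
n=16: moves to 14(W), 13(W), 9(W), 8(W); every one is W ⇒ L
n=17: can move to 15, which is L ⇒ W
n=18: can move to 16, which is L ⇒ W
n=19: can move to 16, which is L ⇒ W
n=20: moves to 18(W), 17(W), 13(W), 12(W); every one is W ⇒ L
n=21: moves to 19(W), 18(W), 14(W), 13(W); every one is W ⇒ L
n=22: can move to 20, which is L ⇒ W
n=23: can move to 21, which is L ⇒ W
n=24: can move to 21, which is L ⇒ W
n=25: moves to 23(W), 22(W), 18(W), 17(W); every one is W ⇒ L
n=26: moves to 24(W), 23(W), 19(W), 18(W); every one is W ⇒ L
n=27: can move to 25, which is L ⇒ W
From 27, the L positions reachable in one move are: 25, 20. Any move reaching one of these is winning.

Remove 2, leaving 25.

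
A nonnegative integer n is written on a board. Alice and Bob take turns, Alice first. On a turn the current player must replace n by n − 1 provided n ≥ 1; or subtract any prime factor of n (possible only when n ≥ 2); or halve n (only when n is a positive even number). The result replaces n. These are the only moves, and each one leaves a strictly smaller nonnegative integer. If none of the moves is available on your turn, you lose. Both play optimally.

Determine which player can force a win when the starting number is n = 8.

Classify positions by backward induction: terminal positions (no move available) are L. From any other position, the mover wins iff some move reaches an L.
n=0: no move → L
n=1: W (go to 0, an L position)
n=2: W (go to 0, an L position)
n=3: W (go to 0, an L position)
n=4: L (options 2(W), 3(W) are all W)
n=5: W (go to 0, an L position)
n=6: W (go to 4, an L position)
n=7: W (go to 0, an L position)
n=8: W (go to 4, an L position)
The starting position 8 is W: Alice should move to 4, handing over an L position.

Alice wins.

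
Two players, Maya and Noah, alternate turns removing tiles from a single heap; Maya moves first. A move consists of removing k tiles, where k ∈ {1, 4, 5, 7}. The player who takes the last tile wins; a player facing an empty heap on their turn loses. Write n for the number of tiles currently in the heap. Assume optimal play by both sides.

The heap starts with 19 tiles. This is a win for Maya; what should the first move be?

Remove 1, leaving 18.

Positions with no move are L. A position that does have a move is losing for the player to move precisely when every available move leads to a winning position for the opponent. Fill in the labels:
n=0: no move → L
n=1: can move to 0, which is L ⇒ W
n=2: the only move is to 1(W), a W ⇒ L
n=3: can move to 2, which is L ⇒ W
n=4: can move to 0, which is L ⇒ W
n=5: can move to 0, which is L ⇒ W
n=6: can move to 2, which is L ⇒ W
n=7: can move to 2, which is L ⇒ W
n=8: moves to 7(W), 4(W), 3(W), 1(W); every one is W ⇒ L
n=9: can move to 8, which is L ⇒ W
n=10: moves to 9(W), 6(W), 5(W), 3(W); every one is W ⇒ L
n=11: can move to 10, which is L ⇒ W
n=12: can move to 8, which is L ⇒ W
n=13: can move to 8, which is L ⇒ W
n=14: can move to 10, which is L ⇒ W
n=15: can move to 10, which is L ⇒ W
n=16: moves to 15(W), 12(W), 11(W), 9(W); every one is W ⇒ L
n=17: can move to 16, which is L ⇒ W
n=18: moves to 17(W), 14(W), 13(W), 11(W); every one is W ⇒ L
n=19: can move to 18, which is L ⇒ W
From 19, the L positions reachable in one move are: 18.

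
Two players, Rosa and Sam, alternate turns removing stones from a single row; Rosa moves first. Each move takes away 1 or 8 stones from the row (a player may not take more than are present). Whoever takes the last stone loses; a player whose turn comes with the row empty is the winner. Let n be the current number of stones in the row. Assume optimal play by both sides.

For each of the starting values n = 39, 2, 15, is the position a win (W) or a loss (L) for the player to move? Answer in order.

Positions with no move are W. A position that does have a move is losing for the player to move precisely when every available move leads to a winning position for the opponent. Fill in the labels:
n=0: no move; the opponent has just taken the last stone and therefore loses → W
n=1: L (sole option 0(W) is W)
n=2: W (go to 1, an L position)
n=3: L (sole option 2(W) is W)
n=4: W (go to 3, an L position)
n=5: L (sole option 4(W) is W)
n=6: W (go to 5, an L position)
n=7: L (sole option 6(W) is W)
n=8: W (go to 7, an L position)
n=9: W (go to 1, an L position)
n=10: L (options 9(W), 2(W) are all W)
n=11: W (go to 10, an L position)
n=12: L (options 11(W), 4(W) are all W)
n=13: W (go to 12, an L position)
n=14: L (options 13(W), 6(W) are all W)
n=15: W (go to 14, an L position)
n=16: L (options 15(W), 8(W) are all W)
n=17: W (go to 16, an L position)
n=18: W (go to 10, an L position)
n=19: L (options 18(W), 11(W) are all W)
n=20: W (go to 19, an L position)
n=21: L (options 20(W), 13(W) are all W)
n=22: W (go to 21, an L position)
n=23: L (options 22(W), 15(W) are all W)
n=24: W (go to 23, an L position)
n=25: L (options 24(W), 17(W) are all W)
n=26: W (go to 25, an L position)
n=27: W (go to 19, an L position)
n=28: L (options 27(W), 20(W) are all W)
n=29: W (go to 28, an L position)
n=30: L (options 29(W), 22(W) are all W)
n=31: W (go to 30, an L position)
n=32: L (options 31(W), 24(W) are all W)
n=33: W (go to 32, an L position)
n=34: L (options 33(W), 26(W) are all W)
n=35: W (go to 34, an L position)
n=36: W (go to 28, an L position)
n=37: L (options 36(W), 29(W) are all W)
n=38: W (go to 37, an L position)
n=39: L (options 38(W), 31(W) are all W)

39: L, 2: W, 15: W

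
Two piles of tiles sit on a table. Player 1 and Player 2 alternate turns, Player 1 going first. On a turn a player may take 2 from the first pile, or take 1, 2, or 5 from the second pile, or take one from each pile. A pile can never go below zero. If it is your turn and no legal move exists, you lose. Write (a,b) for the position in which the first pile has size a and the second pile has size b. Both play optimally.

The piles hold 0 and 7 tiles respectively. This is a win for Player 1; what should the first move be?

Move to (0,6).

Work bottom-up. With no move the player to move loses. Otherwise the position is W if at least one move leads to an L position for the opponent, and L if every move leads to a W.
No move ever increases a pile, so every position that can arise here has a ≤ 0 and b ≤ 7; it is enough to label the cells with 0 ≤ a ≤ 0 and 0 ≤ b ≤ 7.
Every move lowers a or b (never raises either), so fill the grid row by row in increasing a, and left to right within a row: each cell's successors are then already labelled.
      b=0  b=1  b=2  b=3  b=4  b=5  b=6  b=7
a=0:    L    W    W    L    W    W    L    W
Cells with no legal move (terminal, hence L): (0,0).
The remaining L cells, each justified by listing all of its moves:
(0,3): L (options (0,2)(W), (0,1)(W) are all W)
(0,6): L (options (0,5)(W), (0,4)(W), (0,1)(W) are all W)
Every other cell has at least one move into one of the L cells above, so it is W.
From (0,7), the L positions reachable in one move are: (0,6).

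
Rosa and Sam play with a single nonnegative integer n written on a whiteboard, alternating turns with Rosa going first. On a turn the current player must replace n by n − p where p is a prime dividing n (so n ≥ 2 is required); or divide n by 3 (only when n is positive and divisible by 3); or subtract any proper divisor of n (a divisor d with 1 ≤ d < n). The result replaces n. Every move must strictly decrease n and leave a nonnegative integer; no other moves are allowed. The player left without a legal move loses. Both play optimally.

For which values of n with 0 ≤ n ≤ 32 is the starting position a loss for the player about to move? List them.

0, 1, 4, 9, 14, 20, 26, 32

Use the standard recursion: the mover loses at a terminal position; elsewhere, the mover wins exactly when some move hands the opponent an L position.
n=0: no move → L
n=1: no move → L
n=2: W (go to 0, an L position)
n=3: W (go to 0, an L position)
n=4: L (options 2(W), 3(W) are all W)
n=5: W (go to 0, an L position)
n=6: W (go to 4, an L position)
n=7: W (go to 0, an L position)
n=8: W (go to 4, an L position)
n=9: L (options 3(W), 6(W), 8(W) are all W)
n=10: W (go to 9, an L position)
n=11: W (go to 0, an L position)
n=12: W (go to 4, an L position)
n=13: W (go to 0, an L position)
n=14: L (options 7(W), 12(W), 13(W) are all W)
n=15: W (go to 14, an L position)
n=16: W (go to 14, an L position)
n=17: W (go to 0, an L position)
n=18: W (go to 9, an L position)
n=19: W (go to 0, an L position)
n=20: L (options 10(W), 15(W), 16(W), 18(W), 19(W) are all W)
n=21: W (go to 14, an L position)
n=22: W (go to 20, an L position)
n=23: W (go to 0, an L position)
n=24: W (go to 20, an L position)
n=25: W (go to 20, an L position)
n=26: L (options 13(W), 24(W), 25(W) are all W)
n=27: W (go to 9, an L position)
n=28: W (go to 14, an L position)
n=29: W (go to 0, an L position)
n=30: W (go to 20, an L position)
n=31: W (go to 0, an L position)
n=32: L (options 16(W), 24(W), 28(W), 30(W), 31(W) are all W)
Reading off the rows marked L gives the requested list; there are 8 such values of n.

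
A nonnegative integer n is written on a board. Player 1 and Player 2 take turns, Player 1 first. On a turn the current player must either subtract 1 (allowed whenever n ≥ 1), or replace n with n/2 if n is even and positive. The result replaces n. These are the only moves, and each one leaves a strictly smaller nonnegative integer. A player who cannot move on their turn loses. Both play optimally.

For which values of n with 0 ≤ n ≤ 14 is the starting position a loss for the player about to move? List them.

Compute win/loss labels from the base case upward. A position with no move is L. Any other position is W if it can reach an L in one move, else L.
n=0: no move → L
n=1: reaches L-position 0 → W
n=2: only reaches 1(W), which is W → L
n=3: reaches L-position 2 → W
n=4: reaches L-position 2 → W
n=5: only reaches 4(W), which is W → L
n=6: reaches L-position 5 → W
n=7: only reaches 6(W), which is W → L
n=8: reaches L-position 7 → W
n=9: only reaches 8(W), which is W → L
n=10: reaches L-position 5 → W
n=11: only reaches 10(W), which is W → L
n=12: reaches L-position 11 → W
n=13: only reaches 12(W), which is W → L
n=14: reaches L-position 7 → W
Reading off the rows marked L gives the requested list; there are 7 such values of n.

0, 2, 5, 7, 9, 11, 13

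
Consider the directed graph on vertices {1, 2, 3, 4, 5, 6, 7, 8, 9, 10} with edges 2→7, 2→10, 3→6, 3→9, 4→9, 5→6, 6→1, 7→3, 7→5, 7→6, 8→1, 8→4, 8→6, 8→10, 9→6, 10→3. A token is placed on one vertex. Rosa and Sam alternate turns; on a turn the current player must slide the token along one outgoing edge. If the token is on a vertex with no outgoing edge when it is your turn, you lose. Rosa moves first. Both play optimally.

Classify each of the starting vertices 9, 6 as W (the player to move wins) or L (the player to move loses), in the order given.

9: L, 6: W

Compute win/loss labels from the base case upward. A position with no move is L. Any other position is W if it can reach an L in one move, else L.
Every edge goes from a vertex to one that appears earlier in the order 1, 6, 5, 9, 3, 7, 4, 10, 2, 8, so processing vertices in that order labels each vertex after all of its successors.
1: no outgoing edge → L
6: W (go to 1, an L position)
5: L (sole option 6(W) is W)
9: L (sole option 6(W) is W)
3: W (go to 9, an L position)
7: W (go to 5, an L position)
4: W (go to 9, an L position)
10: L (sole option 3(W) is W)
2: W (go to 10, an L position)
8: W (go to 10, an L position)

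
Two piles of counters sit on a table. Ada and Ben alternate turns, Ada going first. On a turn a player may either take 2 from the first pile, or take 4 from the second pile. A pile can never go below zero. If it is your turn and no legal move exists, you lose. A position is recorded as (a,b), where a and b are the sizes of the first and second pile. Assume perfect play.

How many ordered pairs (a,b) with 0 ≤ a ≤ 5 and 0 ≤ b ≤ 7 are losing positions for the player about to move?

Use the standard recursion: the mover loses at a terminal position; elsewhere, the mover wins exactly when some move hands the opponent an L position.
Every move lowers a or b (never raises either), so fill the grid row by row in increasing a, and left to right within a row: each cell's successors are then already labelled.
      b=0  b=1  b=2  b=3  b=4  b=5  b=6  b=7
a=0:    L    L    L    L    W    W    W    W
a=1:    L    L    L    L    W    W    W    W
a=2:    W    W    W    W    L    L    L    L
a=3:    W    W    W    W    L    L    L    L
a=4:    L    L    L    L    W    W    W    W
a=5:    L    L    L    L    W    W    W    W
Cells with no legal move (terminal, hence L): (0,0), (0,1), (0,2), (0,3), (1,0), (1,1), (1,2), (1,3).
The remaining L cells, each justified by listing all of its moves:
(2,4): moves to (0,4)(W), (2,0)(W); every one is W ⇒ L
(2,5): moves to (0,5)(W), (2,1)(W); every one is W ⇒ L
(2,6): moves to (0,6)(W), (2,2)(W); every one is W ⇒ L
(2,7): moves to (0,7)(W), (2,3)(W); every one is W ⇒ L
(3,4): moves to (1,4)(W), (3,0)(W); every one is W ⇒ L
(3,5): moves to (1,5)(W), (3,1)(W); every one is W ⇒ L
(3,6): moves to (1,6)(W), (3,2)(W); every one is W ⇒ L
(3,7): moves to (1,7)(W), (3,3)(W); every one is W ⇒ L
(4,0): the only move is to (2,0)(W), a W ⇒ L
(4,1): the only move is to (2,1)(W), a W ⇒ L
(4,2): the only move is to (2,2)(W), a W ⇒ L
(4,3): the only move is to (2,3)(W), a W ⇒ L
(5,0): the only move is to (3,0)(W), a W ⇒ L
(5,1): the only move is to (3,1)(W), a W ⇒ L
(5,2): the only move is to (3,2)(W), a W ⇒ L
(5,3): the only move is to (3,3)(W), a W ⇒ L
Every other cell has at least one move into one of the L cells above, so it is W.
L cells per row: a=0: 4, a=1: 4, a=2: 4, a=3: 4, a=4: 4, a=5: 4; total 24.

24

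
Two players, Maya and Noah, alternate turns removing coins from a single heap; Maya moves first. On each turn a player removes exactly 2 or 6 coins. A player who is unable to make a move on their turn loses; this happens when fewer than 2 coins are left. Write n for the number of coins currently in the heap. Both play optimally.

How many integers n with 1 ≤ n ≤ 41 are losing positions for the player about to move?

Build the W/L table. Terminal = L. A non-terminal position is W if it has a move to some L; otherwise it is L.
n=0: no move → L
n=1: no move → L
n=2: W (go to 0, an L position)
n=3: W (go to 1, an L position)
n=4: L (sole option 2(W) is W)
n=5: L (sole option 3(W) is W)
n=6: W (go to 4, an L position)
n=7: W (go to 5, an L position)
n=8: L (options 6(W), 2(W) are all W)
n=9: L (options 7(W), 3(W) are all W)
n=10: W (go to 8, an L position)
n=11: W (go to 9, an L position)
n=12: L (options 10(W), 6(W) are all W)
n=13: L (options 11(W), 7(W) are all W)
n=14: W (go to 12, an L position)
n=15: W (go to 13, an L position)
n=16: L (options 14(W), 10(W) are all W)
n=17: L (options 15(W), 11(W) are all W)
n=18: W (go to 16, an L position)
n=19: W (go to 17, an L position)
n=20: L (options 18(W), 14(W) are all W)
n=21: L (options 19(W), 15(W) are all W)
n=22: W (go to 20, an L position)
n=23: W (go to 21, an L position)
n=24: L (options 22(W), 18(W) are all W)
n=25: L (options 23(W), 19(W) are all W)
n=26: W (go to 24, an L position)
n=27: W (go to 25, an L position)
n=28: L (options 26(W), 22(W) are all W)
n=29: L (options 27(W), 23(W) are all W)
n=30: W (go to 28, an L position)
n=31: W (go to 29, an L position)
n=32: L (options 30(W), 26(W) are all W)
n=33: L (options 31(W), 27(W) are all W)
n=34: W (go to 32, an L position)
n=35: W (go to 33, an L position)
n=36: L (options 34(W), 30(W) are all W)
n=37: L (options 35(W), 31(W) are all W)
n=38: W (go to 36, an L position)
n=39: W (go to 37, an L position)
n=40: L (options 38(W), 34(W) are all W)
n=41: L (options 39(W), 35(W) are all W)
L entries with 1 ≤ n ≤ 41 (n=0 is outside the asked range and is not counted): n = 1, 4, 5, 8, 9, 12, 13, 16, 17, 20, 21, 24, 25, 28, 29, 32, 33, 36, 37, 40, 41; that makes 21.

21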